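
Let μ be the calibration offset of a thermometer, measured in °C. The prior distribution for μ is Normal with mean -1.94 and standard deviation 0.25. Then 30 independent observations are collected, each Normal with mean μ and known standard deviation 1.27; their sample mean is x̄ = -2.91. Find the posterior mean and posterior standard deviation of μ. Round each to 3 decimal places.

Prior precision 1/τ₀² = 1/0.25² = 16.0000; data precision n/σ² = 30/1.27² = 18.6000.
Posterior precision = 16.0000 + 18.6000 = 34.6000, giving posterior SD = 1/√34.6000 = 0.170.
Posterior mean = (16.0000·-1.94 + 18.6000·-2.91) / 34.6000 = -2.461.

Posterior mean ≈ -2.461; posterior SD ≈ 0.170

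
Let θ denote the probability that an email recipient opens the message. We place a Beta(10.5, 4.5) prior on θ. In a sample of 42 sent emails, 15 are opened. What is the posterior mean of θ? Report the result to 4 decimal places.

Posterior mean ≈ 0.4474

The binomial likelihood is conjugate to the Beta prior: with 15 successes and 27 failures, the posterior is Beta(10.5+15, 4.5+27) = Beta(25.5, 31.5).
Posterior mean = α/(α+β) = 25.5/57 = 0.4474.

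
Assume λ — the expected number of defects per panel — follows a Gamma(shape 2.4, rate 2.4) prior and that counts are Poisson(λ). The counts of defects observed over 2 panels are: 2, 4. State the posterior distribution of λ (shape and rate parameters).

Posterior: Gamma(shape=8.4, rate=4.4)

The Poisson likelihood adds the total count to the shape and the number of exposure periods to the rate. Here ∑xᵢ = 6 and n = 2, so shape 2.4→8.4 and rate 2.4→4.4.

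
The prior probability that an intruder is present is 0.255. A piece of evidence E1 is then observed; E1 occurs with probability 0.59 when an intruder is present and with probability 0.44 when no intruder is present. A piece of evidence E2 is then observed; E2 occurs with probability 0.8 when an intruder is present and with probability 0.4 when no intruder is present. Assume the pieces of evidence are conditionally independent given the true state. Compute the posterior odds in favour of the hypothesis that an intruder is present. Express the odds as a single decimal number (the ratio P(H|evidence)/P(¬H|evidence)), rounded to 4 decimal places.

Prior odds = 0.255/(1−0.255) = 0.34228.
Likelihood ratio for E1 = 0.59/0.44 = 1.3409.
Likelihood ratio for E2 = 0.8/0.4 = 2.0000.
Posterior odds = prior odds × LR₁ × LR₂ = 0.91794.

Posterior odds ≈ 0.9179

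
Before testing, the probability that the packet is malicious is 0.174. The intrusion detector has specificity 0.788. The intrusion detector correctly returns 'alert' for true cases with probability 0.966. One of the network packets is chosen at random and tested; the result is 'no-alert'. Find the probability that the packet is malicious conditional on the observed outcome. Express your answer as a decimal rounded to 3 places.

P(H | E) ≈ 0.009

Let H be the event that the packet is malicious. P(H) = 0.174, so P(¬H) = 0.826. With E the 'no-alert' result, P(E|H) = 0.034 and P(E|¬H) = 0.788.
P(E) = 0.034·0.174 + 0.788·0.826 = 0.0059160 + 0.65089 = 0.65680.
By Bayes' theorem, P(H|E) = 0.0059160 / 0.65680 = 0.009.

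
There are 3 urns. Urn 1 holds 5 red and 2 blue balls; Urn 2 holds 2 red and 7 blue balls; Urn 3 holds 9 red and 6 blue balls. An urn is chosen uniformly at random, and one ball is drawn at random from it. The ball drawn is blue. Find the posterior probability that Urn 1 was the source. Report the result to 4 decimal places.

Tabulate prior·likelihood by source: [1] prior 0.333333, lik 0.2857, product 0.09524; [2] prior 0.333333, lik 0.7778, product 0.2593; [3] prior 0.333333, lik 0.4, product 0.1333.
Normalizing constant = 0.48783; the posterior for Urn 1 is its product over the sum, 0.09524/0.48783 = 0.1952.

Posterior probability ≈ 0.1952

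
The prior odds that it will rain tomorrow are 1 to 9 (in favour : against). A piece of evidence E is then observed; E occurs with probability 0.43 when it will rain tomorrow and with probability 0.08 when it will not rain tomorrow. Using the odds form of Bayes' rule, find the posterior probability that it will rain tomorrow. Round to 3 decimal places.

Prior odds = 1/9 = 0.11111. In log-odds, ln(0.11111) = -2.1972.
Add log likelihood ratio: ln(5.3750) = 1.6818.
Posterior log-odds = -0.51547, so posterior odds = exp(-0.51547) = 0.59722. Converting, P(H|E) = 0.59722/1.5972 = 0.374.

Posterior probability ≈ 0.374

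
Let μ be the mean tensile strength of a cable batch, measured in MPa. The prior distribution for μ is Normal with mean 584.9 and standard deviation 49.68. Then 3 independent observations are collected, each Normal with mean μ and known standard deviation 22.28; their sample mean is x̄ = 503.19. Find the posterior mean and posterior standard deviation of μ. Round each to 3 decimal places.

Posterior mean ≈ 508.324; posterior SD ≈ 12.453

Prior precision 1/τ₀² = 1/49.68² = 0.00040517; data precision n/σ² = 3/22.28² = 0.00604353.
Posterior precision = 0.00040517 + 0.00604353 = 0.00644870, giving posterior SD = 1/√0.00644870 = 12.453.
Posterior mean = (0.00040517·584.9 + 0.00604353·503.19) / 0.00644870 = 508.324.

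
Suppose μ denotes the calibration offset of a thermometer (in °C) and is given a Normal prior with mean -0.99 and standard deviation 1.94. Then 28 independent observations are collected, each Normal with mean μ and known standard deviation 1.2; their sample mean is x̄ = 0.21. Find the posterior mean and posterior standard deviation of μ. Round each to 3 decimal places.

With known σ, the Normal prior is conjugate. Weight on the data is w = (n/σ²)/(n/σ² + 1/τ₀²) = 19.4444/(19.4444+0.265703) = 0.98652.
Posterior mean = w·x̄ + (1−w)·μ₀ = 0.98652·0.21 + 0.013481·-0.99 = 0.194. Posterior variance = 1/(19.4444+0.265703) = 0.0507353, so SD = 0.225.

Posterior mean ≈ 0.194; posterior SD ≈ 0.225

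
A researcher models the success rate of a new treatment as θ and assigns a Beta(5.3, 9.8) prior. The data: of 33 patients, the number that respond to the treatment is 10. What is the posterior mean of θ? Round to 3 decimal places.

Observing 10 successes and 23 failures updates Beta(5.3, 9.8) by adding the success and failure counts to the two shape parameters: α = 5.3+10 = 15.3, β = 9.8+23 = 32.8.
Posterior mean = α/(α+β) = 15.3/48.1 = 0.318.

Posterior mean ≈ 0.318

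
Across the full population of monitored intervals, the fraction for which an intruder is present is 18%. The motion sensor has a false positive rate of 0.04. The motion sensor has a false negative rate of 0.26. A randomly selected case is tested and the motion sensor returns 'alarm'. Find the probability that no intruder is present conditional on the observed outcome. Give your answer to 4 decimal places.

Write H for 'an intruder is present'. Prior odds H:¬H = 0.18/0.82 = 0.21951. For the 'alarm' outcome, the likelihood ratio is 0.74/0.04 = 18.500.
Posterior odds = 0.21951 × 18.500 = 4.0610, so P(H|E) = 4.0610/(1+4.0610) = 0.8024. Then P(¬H|E) = 1 − 0.8024 = 0.1976.

P(¬H | E) ≈ 0.1976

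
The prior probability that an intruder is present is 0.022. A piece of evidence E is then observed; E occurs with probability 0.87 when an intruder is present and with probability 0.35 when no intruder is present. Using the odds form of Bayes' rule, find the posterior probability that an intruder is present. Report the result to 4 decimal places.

Posterior probability ≈ 0.0530

Prior odds = 0.022/(1−0.022) = 0.022495. In log-odds, ln(0.022495) = -3.7945.
Add log likelihood ratio: ln(2.4857) = 0.91056.
Posterior log-odds = -2.8839, so posterior odds = exp(-2.8839) = 0.055916. Converting, P(H|E) = 0.055916/1.0559 = 0.0530.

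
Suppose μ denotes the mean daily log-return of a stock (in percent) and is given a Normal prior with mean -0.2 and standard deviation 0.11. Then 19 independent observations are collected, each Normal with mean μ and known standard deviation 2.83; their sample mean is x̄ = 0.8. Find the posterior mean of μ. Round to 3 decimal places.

Prior precision 1/τ₀² = 1/0.11² = 82.6446; data precision n/σ² = 19/2.83² = 2.37236.
Posterior precision = 82.6446 + 2.37236 = 85.0170.
Posterior mean = (82.6446·-0.2 + 2.37236·0.8) / 85.0170 = -0.172.

Posterior mean ≈ -0.172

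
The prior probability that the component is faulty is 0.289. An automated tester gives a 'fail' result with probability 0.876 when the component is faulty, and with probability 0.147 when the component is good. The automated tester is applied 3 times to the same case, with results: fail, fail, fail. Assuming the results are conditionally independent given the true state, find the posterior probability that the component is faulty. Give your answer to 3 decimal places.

Let H be the event that the component is faulty; start with P(H) = 0.289. P('fail'|H) = 0.876, P('fail'|¬H) = 0.147.
Update on result 1 ('fail'): P(H) ← 0.876·0.2890 / (0.876·0.2890 + 0.147·0.7110) = 0.25316/0.35768 = 0.7078.
Update on result 2 ('fail'): P(H) ← 0.876·0.7078 / (0.876·0.7078 + 0.147·0.2922) = 0.62003/0.66298 = 0.9352.
Update on result 3 ('fail'): P(H) ← 0.876·0.9352 / (0.876·0.9352 + 0.147·0.0648) = 0.81924/0.82877 = 0.9885.

Posterior P(H) ≈ 0.989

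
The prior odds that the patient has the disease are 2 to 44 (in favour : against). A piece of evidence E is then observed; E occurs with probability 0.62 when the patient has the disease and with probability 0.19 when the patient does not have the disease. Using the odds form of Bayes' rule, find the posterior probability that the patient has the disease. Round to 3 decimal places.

Posterior probability ≈ 0.129

Prior odds = 2/44 = 0.045455.
Likelihood ratio for E = 0.62/0.19 = 3.2632.
Posterior odds = prior odds × LR = 0.14833.
Posterior probability = odds/(1+odds) = 0.14833/1.1483 = 0.129.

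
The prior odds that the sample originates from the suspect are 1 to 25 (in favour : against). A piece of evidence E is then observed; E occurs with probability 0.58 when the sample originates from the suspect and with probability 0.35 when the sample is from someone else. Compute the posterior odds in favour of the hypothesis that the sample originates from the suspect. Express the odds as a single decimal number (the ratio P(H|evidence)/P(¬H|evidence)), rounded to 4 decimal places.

Prior odds = 1/25 = 0.040000. In log-odds, ln(0.040000) = -3.2189.
Add log likelihood ratio: ln(1.6571) = 0.50509.
Posterior log-odds = -2.7138, so posterior odds = exp(-2.7138) = 0.066286.

Posterior odds ≈ 0.0663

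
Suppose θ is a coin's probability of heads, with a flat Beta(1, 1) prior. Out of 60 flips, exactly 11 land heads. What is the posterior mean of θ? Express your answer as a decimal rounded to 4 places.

Observing 11 successes and 49 failures updates Beta(1, 1) by adding the success and failure counts to the two shape parameters: α = 1+11 = 12, β = 1+49 = 50.
Posterior mean = α/(α+β) = 12/62 = 0.1935.

Posterior mean ≈ 0.1935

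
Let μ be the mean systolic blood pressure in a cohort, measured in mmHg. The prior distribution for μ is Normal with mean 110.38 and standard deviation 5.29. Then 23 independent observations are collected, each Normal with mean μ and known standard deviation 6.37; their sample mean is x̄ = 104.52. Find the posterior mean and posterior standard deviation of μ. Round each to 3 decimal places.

Posterior mean ≈ 104.868; posterior SD ≈ 1.288

Prior precision 1/τ₀² = 1/5.29² = 0.0357346; data precision n/σ² = 23/6.37² = 0.566825.
Posterior precision = 0.0357346 + 0.566825 = 0.602560, giving posterior SD = 1/√0.602560 = 1.288.
Posterior mean = (0.0357346·110.38 + 0.566825·104.52) / 0.602560 = 104.868.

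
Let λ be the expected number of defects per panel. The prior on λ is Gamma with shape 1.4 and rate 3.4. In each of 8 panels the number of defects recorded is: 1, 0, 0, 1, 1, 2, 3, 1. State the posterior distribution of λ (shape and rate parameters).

The Poisson likelihood adds the total count to the shape and the number of exposure periods to the rate. Here ∑xᵢ = 9 and n = 8, so shape 1.4→10.4 and rate 3.4→11.4.

Posterior: Gamma(shape=10.4, rate=11.4)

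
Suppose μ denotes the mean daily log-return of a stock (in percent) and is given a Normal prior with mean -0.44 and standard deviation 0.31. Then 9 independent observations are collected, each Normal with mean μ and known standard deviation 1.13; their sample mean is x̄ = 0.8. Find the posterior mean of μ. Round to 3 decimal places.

Posterior mean ≈ 0.061

With known σ, the Normal prior is conjugate. Weight on the data is w = (n/σ²)/(n/σ² + 1/τ₀²) = 7.04832/(7.04832+10.4058) = 0.40382.
Posterior mean = w·x̄ + (1−w)·μ₀ = 0.40382·0.8 + 0.59618·-0.44 = 0.061.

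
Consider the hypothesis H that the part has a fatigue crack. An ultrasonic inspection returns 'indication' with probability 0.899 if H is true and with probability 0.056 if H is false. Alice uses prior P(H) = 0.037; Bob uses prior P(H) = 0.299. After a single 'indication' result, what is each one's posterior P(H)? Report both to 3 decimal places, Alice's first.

P('+'|H) = 0.899, P('+'|¬H) = 0.056.
Alice: numerator 0.899·0.037 = 0.033263; evidence = 0.033263+0.056·0.963 = 0.087191; posterior = 0.381.
Bob: numerator 0.899·0.299 = 0.26880; evidence = 0.26880+0.056·0.701 = 0.30806; posterior = 0.873.

Alice: 0.381; Bob: 0.873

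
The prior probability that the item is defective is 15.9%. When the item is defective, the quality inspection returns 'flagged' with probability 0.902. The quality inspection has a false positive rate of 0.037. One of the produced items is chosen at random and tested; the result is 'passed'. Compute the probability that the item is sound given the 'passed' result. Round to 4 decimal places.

Let H be the event that the item is defective. P(H) = 0.159, so P(¬H) = 0.841. With E the 'passed' result, P(E|H) = 0.098 and P(E|¬H) = 0.963.
P(E) = 0.098·0.159 + 0.963·0.841 = 0.015582 + 0.80988 = 0.82546.
By Bayes' theorem, P(H|E) = 0.015582 / 0.82546 = 0.0189. Hence P(¬H|E) = 1 − 0.0189 = 0.9811.

P(¬H | E) ≈ 0.9811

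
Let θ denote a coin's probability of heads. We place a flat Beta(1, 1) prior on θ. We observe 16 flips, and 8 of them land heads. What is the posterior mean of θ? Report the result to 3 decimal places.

Posterior mean ≈ 0.500

The binomial likelihood is conjugate to the Beta prior: with 8 successes and 8 failures, the posterior is Beta(1+8, 1+8) = Beta(9, 9).
E[θ | data] = 9/(9+9) = 0.500.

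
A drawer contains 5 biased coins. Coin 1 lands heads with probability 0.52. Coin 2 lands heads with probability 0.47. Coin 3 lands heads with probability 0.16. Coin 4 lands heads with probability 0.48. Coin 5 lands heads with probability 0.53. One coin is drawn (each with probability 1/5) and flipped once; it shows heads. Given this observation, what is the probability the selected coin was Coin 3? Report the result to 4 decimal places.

Tabulate prior·likelihood by source: [1] prior 0.2, lik 0.52, product 0.1040; [2] prior 0.2, lik 0.47, product 0.09400; [3] prior 0.2, lik 0.16, product 0.03200; [4] prior 0.2, lik 0.48, product 0.09600; [5] prior 0.2, lik 0.53, product 0.1060.
Normalizing constant = 0.43200; the posterior for Coin 3 is its product over the sum, 0.03200/0.43200 = 0.0741.

Posterior probability ≈ 0.0741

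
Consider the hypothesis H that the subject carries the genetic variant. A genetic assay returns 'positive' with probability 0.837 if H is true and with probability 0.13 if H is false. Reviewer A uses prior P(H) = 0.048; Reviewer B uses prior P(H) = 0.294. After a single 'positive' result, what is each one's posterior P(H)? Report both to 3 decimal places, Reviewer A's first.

Reviewer A: 0.245; Reviewer B: 0.728

The likelihood ratio for a 'positive' result is 0.837/0.13 = 6.4385.
Reviewer A: prior odds 0.048/0.952 = 0.050420; posterior odds 0.32463; posterior probability 0.245.
Reviewer B: prior odds 0.294/0.706 = 0.41643; posterior odds 2.6812; posterior probability 0.728.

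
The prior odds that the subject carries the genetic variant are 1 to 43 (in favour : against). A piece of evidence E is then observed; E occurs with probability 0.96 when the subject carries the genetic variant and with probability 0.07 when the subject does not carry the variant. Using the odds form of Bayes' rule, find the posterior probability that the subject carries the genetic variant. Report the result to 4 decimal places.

Prior odds = 1/43 = 0.023256. In log-odds, ln(0.023256) = -3.7612.
Add log likelihood ratio: ln(13.714) = 2.6184.
Posterior log-odds = -1.1428, so posterior odds = exp(-1.1428) = 0.31894. Converting, P(H|E) = 0.31894/1.3189 = 0.2418.

Posterior probability ≈ 0.2418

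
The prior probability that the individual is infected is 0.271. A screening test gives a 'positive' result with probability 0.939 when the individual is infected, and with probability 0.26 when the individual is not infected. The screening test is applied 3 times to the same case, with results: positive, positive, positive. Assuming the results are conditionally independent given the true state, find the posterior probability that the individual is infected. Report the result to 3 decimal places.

Let H be the event that the individual is infected; start with P(H) = 0.271. P('positive'|H) = 0.939, P('positive'|¬H) = 0.26.
Update on result 1 ('positive'): P(H) ← 0.939·0.2710 / (0.939·0.2710 + 0.26·0.7290) = 0.25447/0.44401 = 0.5731.
Update on result 2 ('positive'): P(H) ← 0.939·0.5731 / (0.939·0.5731 + 0.26·0.4269) = 0.53816/0.64915 = 0.8290.
Update on result 3 ('positive'): P(H) ← 0.939·0.8290 / (0.939·0.8290 + 0.26·0.1710) = 0.77845/0.82291 = 0.9460.

Posterior P(H) ≈ 0.946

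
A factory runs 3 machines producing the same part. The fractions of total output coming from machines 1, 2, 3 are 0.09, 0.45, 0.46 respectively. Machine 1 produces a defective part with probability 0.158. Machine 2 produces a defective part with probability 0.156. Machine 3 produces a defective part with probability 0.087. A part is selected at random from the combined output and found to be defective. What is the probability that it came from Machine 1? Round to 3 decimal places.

Tabulate prior·likelihood by source: [1] prior 0.09, lik 0.158, product 0.01422; [2] prior 0.45, lik 0.156, product 0.07020; [3] prior 0.46, lik 0.087, product 0.04002.
Normalizing constant = 0.12444; the posterior for Machine 1 is its product over the sum, 0.01422/0.12444 = 0.114.

Posterior probability ≈ 0.114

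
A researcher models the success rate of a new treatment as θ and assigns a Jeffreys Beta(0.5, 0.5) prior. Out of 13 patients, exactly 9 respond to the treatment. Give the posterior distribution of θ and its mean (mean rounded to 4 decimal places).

The binomial likelihood is conjugate to the Beta prior: with 9 successes and 4 failures, the posterior is Beta(0.5+9, 0.5+4) = Beta(9.5, 4.5).
E[θ | data] = 9.5/(9.5+4.5) = 0.6786.

Posterior: Beta(9.5, 4.5); mean ≈ 0.6786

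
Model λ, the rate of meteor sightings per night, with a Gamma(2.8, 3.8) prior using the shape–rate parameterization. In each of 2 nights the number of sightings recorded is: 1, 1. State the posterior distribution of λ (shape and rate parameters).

Posterior: Gamma(shape=4.8, rate=5.8)

The Poisson likelihood adds the total count to the shape and the number of exposure periods to the rate. Here ∑xᵢ = 2 and n = 2, so shape 2.8→4.8 and rate 3.8→5.8.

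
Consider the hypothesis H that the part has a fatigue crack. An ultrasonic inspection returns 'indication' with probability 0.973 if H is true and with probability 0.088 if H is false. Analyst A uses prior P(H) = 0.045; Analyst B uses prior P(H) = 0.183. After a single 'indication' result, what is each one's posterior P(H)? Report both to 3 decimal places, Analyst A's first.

P('+'|H) = 0.973, P('+'|¬H) = 0.088.
Analyst A: numerator 0.973·0.045 = 0.043785; evidence = 0.043785+0.088·0.955 = 0.12782; posterior = 0.343.
Analyst B: numerator 0.973·0.183 = 0.17806; evidence = 0.17806+0.088·0.817 = 0.24995; posterior = 0.712.

Analyst A: 0.343; Analyst B: 0.712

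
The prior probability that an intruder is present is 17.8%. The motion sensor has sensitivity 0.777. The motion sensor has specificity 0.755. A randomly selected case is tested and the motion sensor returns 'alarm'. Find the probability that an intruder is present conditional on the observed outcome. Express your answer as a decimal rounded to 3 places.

Let H be the event that an intruder is present. P(H) = 0.178, so P(¬H) = 0.822. With E the 'alarm' result, P(E|H) = 0.777 and P(E|¬H) = 0.245.
P(E) = 0.777·0.178 + 0.245·0.822 = 0.13831 + 0.20139 = 0.33970.
By Bayes' theorem, P(H|E) = 0.13831 / 0.33970 = 0.407.

P(H | E) ≈ 0.407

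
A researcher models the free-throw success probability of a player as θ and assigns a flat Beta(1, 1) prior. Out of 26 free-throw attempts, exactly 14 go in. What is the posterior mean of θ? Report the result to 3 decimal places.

The binomial likelihood is conjugate to the Beta prior: with 14 successes and 12 failures, the posterior is Beta(1+14, 1+12) = Beta(15, 13).
E[θ | data] = 15/(15+13) = 0.536.

Posterior mean ≈ 0.536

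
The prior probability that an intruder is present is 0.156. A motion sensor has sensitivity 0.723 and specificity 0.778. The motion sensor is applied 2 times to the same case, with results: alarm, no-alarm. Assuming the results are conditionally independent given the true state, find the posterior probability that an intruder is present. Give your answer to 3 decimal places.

Posterior P(H) ≈ 0.176

With H the event that an intruder is present, the joint likelihood of the observed sequence is P(data|H) = 0.723·0.277 = 0.20027 and P(data|¬H) = 0.222·0.778 = 0.17272.
Bayes: P(H|data) = 0.156·0.20027 / (0.156·0.20027 + 0.844·0.17272) = 0.031242/0.17701 = 0.1765.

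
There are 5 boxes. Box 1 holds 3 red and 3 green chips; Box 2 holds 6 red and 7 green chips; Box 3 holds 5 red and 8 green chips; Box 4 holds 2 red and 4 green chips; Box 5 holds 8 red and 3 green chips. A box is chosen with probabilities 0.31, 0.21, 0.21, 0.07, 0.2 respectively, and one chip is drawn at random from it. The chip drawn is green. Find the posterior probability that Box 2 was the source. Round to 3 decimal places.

Posterior probability ≈ 0.227

P(green|Box 1) = 0.5; P(green|Box 2) = 0.5385; P(green|Box 3) = 0.6154; P(green|Box 4) = 0.6667; P(green|Box 5) = 0.2727.
Prior × likelihood for each source: 0.31·0.5=0.1550, 0.21·0.5385=0.1131, 0.21·0.6154=0.1292, 0.07·0.6667=0.04667, 0.2·0.2727=0.05455. Summing gives P(green) = 0.49852.
P(Box 2 | green) = 0.1131 / 0.49852 = 0.227.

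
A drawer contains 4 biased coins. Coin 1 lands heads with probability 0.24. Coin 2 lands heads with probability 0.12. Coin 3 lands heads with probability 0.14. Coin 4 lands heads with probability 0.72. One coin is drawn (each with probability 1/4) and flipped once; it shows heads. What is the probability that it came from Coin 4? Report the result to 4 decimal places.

P(heads|C1) = 0.24; P(heads|C2) = 0.12; P(heads|C3) = 0.14; P(heads|C4) = 0.72.
Prior × likelihood for each source: 0.25·0.24=0.06000, 0.25·0.12=0.03000, 0.25·0.14=0.03500, 0.25·0.72=0.1800. Summing gives P(heads) = 0.30500.
P(Coin 4 | heads) = 0.1800 / 0.30500 = 0.5902.

Posterior probability ≈ 0.5902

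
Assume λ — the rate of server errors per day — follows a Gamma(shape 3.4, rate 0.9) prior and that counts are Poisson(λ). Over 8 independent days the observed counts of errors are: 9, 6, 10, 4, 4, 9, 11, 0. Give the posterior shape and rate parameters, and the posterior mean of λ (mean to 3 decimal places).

Posterior: Gamma(shape=56.4, rate=8.9); mean ≈ 6.337

Total count ∑xᵢ = 53 over n = 8 days.
Gamma is conjugate to the Poisson likelihood: posterior is Gamma(shape = 3.4+53 = 56.4, rate = 0.9+8 = 8.9).
Posterior mean = shape/rate = 56.4/8.9 = 6.337.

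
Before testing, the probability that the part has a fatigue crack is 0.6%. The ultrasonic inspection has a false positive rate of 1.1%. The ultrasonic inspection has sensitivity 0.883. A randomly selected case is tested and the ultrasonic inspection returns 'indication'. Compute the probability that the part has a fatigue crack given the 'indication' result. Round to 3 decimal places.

Write H for 'the part has a fatigue crack'. Prior odds H:¬H = 0.006/0.994 = 0.0060362. For the 'indication' outcome, the likelihood ratio is 0.883/0.011 = 80.273.
Posterior odds = 0.0060362 × 80.273 = 0.48454, so P(H|E) = 0.48454/(1+0.48454) = 0.326.

P(H | E) ≈ 0.326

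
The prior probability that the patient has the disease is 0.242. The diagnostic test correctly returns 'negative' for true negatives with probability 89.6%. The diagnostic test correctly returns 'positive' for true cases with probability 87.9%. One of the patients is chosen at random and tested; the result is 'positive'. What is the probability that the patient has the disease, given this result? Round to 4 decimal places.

Let H be the event that the patient has the disease. P(H) = 0.242, so P(¬H) = 0.758. With E the 'positive' result, P(E|H) = 0.879 and P(E|¬H) = 0.104.
P(E) = 0.879·0.242 + 0.104·0.758 = 0.21272 + 0.078832 = 0.29155.
By Bayes' theorem, P(H|E) = 0.21272 / 0.29155 = 0.7296.

P(H | E) ≈ 0.7296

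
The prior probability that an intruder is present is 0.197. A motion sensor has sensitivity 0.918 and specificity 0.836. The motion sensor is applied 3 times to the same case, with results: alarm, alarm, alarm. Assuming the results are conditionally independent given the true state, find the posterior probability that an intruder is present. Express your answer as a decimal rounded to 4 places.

Posterior P(H) ≈ 0.9773

Let H be the event that an intruder is present; start with P(H) = 0.197. P('alarm'|H) = 0.918, P('alarm'|¬H) = 0.164.
Update on result 1 ('alarm'): P(H) ← 0.918·0.1970 / (0.918·0.1970 + 0.164·0.8030) = 0.18085/0.31254 = 0.5786.
Update on result 2 ('alarm'): P(H) ← 0.918·0.5786 / (0.918·0.5786 + 0.164·0.4214) = 0.53119/0.60029 = 0.8849.
Update on result 3 ('alarm'): P(H) ← 0.918·0.8849 / (0.918·0.8849 + 0.164·0.1151) = 0.81232/0.83120 = 0.9773.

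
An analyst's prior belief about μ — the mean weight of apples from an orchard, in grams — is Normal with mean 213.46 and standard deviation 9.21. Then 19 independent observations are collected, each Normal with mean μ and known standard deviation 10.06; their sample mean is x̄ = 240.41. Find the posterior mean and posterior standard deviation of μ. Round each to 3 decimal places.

With known σ, the Normal prior is conjugate. Weight on the data is w = (n/σ²)/(n/σ² + 1/τ₀²) = 0.187740/(0.187740+0.0117891) = 0.94092.
Posterior mean = w·x̄ + (1−w)·μ₀ = 0.94092·240.41 + 0.059085·213.46 = 238.818. Posterior variance = 1/(0.187740+0.0117891) = 5.01179, so SD = 2.239.

Posterior mean ≈ 238.818; posterior SD ≈ 2.239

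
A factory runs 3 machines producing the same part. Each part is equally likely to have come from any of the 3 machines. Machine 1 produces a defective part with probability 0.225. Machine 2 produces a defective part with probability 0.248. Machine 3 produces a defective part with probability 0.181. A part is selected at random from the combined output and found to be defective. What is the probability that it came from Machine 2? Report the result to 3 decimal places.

Posterior probability ≈ 0.379

P(defective|M1) = 0.225; P(defective|M2) = 0.248; P(defective|M3) = 0.181.
Prior × likelihood for each source: 0.333333·0.225=0.07500, 0.333333·0.248=0.08267, 0.333333·0.181=0.06033. Summing gives P(defective) = 0.21800.
P(Machine 2 | defective) = 0.08267 / 0.21800 = 0.379.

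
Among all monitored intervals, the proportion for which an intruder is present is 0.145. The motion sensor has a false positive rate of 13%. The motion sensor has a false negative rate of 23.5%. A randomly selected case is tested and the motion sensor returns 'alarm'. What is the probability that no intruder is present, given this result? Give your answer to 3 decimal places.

P(¬H | E) ≈ 0.501

Let H be the event that an intruder is present. P(H) = 0.145, so P(¬H) = 0.855. With E the 'alarm' result, P(E|H) = 0.765 and P(E|¬H) = 0.13.
P(E) = 0.765·0.145 + 0.13·0.855 = 0.11092 + 0.11115 = 0.22207.
By Bayes' theorem, P(H|E) = 0.11092 / 0.22207 = 0.499. Hence P(¬H|E) = 1 − 0.499 = 0.501.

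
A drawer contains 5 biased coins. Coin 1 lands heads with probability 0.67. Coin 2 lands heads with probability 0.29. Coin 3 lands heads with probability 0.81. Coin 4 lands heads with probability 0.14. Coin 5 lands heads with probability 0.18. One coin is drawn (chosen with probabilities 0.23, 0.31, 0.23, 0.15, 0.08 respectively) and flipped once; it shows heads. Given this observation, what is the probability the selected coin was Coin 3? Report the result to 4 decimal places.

Tabulate prior·likelihood by source: [1] prior 0.23, lik 0.67, product 0.1541; [2] prior 0.31, lik 0.29, product 0.08990; [3] prior 0.23, lik 0.81, product 0.1863; [4] prior 0.15, lik 0.14, product 0.02100; [5] prior 0.08, lik 0.18, product 0.01440.
Normalizing constant = 0.46570; the posterior for Coin 3 is its product over the sum, 0.1863/0.46570 = 0.4000.

Posterior probability ≈ 0.4000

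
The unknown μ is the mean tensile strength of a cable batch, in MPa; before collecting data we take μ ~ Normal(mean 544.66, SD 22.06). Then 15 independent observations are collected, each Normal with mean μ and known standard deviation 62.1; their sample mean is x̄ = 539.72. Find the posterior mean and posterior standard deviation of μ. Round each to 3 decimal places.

Posterior mean ≈ 541.428; posterior SD ≈ 12.970

Prior precision 1/τ₀² = 1/22.06² = 0.00205489; data precision n/σ² = 15/62.1² = 0.00388963.
Posterior precision = 0.00205489 + 0.00388963 = 0.00594452, giving posterior SD = 1/√0.00594452 = 12.970.
Posterior mean = (0.00205489·544.66 + 0.00388963·539.72) / 0.00594452 = 541.428.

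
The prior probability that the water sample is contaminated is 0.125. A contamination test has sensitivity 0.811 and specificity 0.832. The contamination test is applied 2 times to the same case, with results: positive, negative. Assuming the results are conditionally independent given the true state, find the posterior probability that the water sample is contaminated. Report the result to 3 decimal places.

Posterior P(H) ≈ 0.135

Let H be the event that the water sample is contaminated; start with P(H) = 0.125. P('positive'|H) = 0.811, P('positive'|¬H) = 0.168.
Update on result 1 ('positive'): P(H) ← 0.811·0.1250 / (0.811·0.1250 + 0.168·0.8750) = 0.10138/0.24838 = 0.4082.
Update on result 2 ('negative'): P(H) ← 0.189·0.4082 / (0.189·0.4082 + 0.832·0.5918) = 0.077141/0.56956 = 0.1354.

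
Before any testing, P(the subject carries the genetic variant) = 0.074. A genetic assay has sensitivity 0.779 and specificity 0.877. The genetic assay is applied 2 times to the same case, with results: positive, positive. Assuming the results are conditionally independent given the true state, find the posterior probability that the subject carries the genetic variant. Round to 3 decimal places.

Let H be the event that the subject carries the genetic variant; start with P(H) = 0.074. P('positive'|H) = 0.779, P('positive'|¬H) = 0.123.
Update on result 1 ('positive'): P(H) ← 0.779·0.0740 / (0.779·0.0740 + 0.123·0.9260) = 0.057646/0.17154 = 0.3360.
Update on result 2 ('positive'): P(H) ← 0.779·0.3360 / (0.779·0.3360 + 0.123·0.6640) = 0.26178/0.34344 = 0.7622.

Posterior P(H) ≈ 0.762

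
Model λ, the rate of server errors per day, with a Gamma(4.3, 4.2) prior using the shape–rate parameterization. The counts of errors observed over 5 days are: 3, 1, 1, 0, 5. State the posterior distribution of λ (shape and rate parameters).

Total count ∑xᵢ = 10 over n = 5 days.
Gamma is conjugate to the Poisson likelihood: posterior is Gamma(shape = 4.3+10 = 14.3, rate = 4.2+5 = 9.2).

Posterior: Gamma(shape=14.3, rate=9.2)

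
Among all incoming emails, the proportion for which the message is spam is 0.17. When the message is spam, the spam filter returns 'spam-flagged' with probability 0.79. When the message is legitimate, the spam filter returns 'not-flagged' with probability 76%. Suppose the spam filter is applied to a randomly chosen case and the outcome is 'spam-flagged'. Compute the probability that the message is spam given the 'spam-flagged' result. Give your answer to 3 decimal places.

P(H | E) ≈ 0.403

Let H be the event that the message is spam. P(H) = 0.17, so P(¬H) = 0.83. With E the 'spam-flagged' result, P(E|H) = 0.79 and P(E|¬H) = 0.24.
P(E) = 0.79·0.17 + 0.24·0.83 = 0.13430 + 0.19920 = 0.33350.
By Bayes' theorem, P(H|E) = 0.13430 / 0.33350 = 0.403.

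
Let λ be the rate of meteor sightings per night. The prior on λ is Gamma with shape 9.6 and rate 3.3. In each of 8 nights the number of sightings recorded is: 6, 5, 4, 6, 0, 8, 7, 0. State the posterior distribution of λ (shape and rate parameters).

Total count ∑xᵢ = 36 over n = 8 nights.
Gamma is conjugate to the Poisson likelihood: posterior is Gamma(shape = 9.6+36 = 45.6, rate = 3.3+8 = 11.3).

Posterior: Gamma(shape=45.6, rate=11.3)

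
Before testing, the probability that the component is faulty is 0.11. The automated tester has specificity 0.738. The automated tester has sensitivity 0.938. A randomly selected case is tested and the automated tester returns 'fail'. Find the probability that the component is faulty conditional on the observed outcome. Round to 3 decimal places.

P(H | E) ≈ 0.307

Let H be the event that the component is faulty. P(H) = 0.11, so P(¬H) = 0.89. With E the 'fail' result, P(E|H) = 0.938 and P(E|¬H) = 0.262.
P(E) = 0.938·0.11 + 0.262·0.89 = 0.10318 + 0.23318 = 0.33636.
By Bayes' theorem, P(H|E) = 0.10318 / 0.33636 = 0.307.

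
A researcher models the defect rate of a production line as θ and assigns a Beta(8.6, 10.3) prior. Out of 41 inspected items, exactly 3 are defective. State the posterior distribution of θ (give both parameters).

Observing 3 successes and 38 failures updates Beta(8.6, 10.3) by adding the success and failure counts to the two shape parameters: α = 8.6+3 = 11.6, β = 10.3+38 = 48.3.

Posterior: Beta(11.6, 48.3)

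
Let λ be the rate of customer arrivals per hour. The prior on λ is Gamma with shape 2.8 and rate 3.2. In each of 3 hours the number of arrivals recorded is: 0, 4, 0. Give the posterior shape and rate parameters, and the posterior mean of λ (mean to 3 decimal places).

The Poisson likelihood adds the total count to the shape and the number of exposure periods to the rate. Here ∑xᵢ = 4 and n = 3, so shape 2.8→6.8 and rate 3.2→6.2.
Posterior mean = shape/rate = 6.8/6.2 = 1.097.

Posterior: Gamma(shape=6.8, rate=6.2); mean ≈ 1.097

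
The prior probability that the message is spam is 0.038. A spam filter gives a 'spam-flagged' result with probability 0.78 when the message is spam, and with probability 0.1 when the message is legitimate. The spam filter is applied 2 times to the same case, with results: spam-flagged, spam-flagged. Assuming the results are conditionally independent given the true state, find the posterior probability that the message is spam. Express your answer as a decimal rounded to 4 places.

Let H be the event that the message is spam; start with P(H) = 0.038. P('spam-flagged'|H) = 0.78, P('spam-flagged'|¬H) = 0.1.
Update on result 1 ('spam-flagged'): P(H) ← 0.78·0.0380 / (0.78·0.0380 + 0.1·0.9620) = 0.029640/0.12584 = 0.2355.
Update on result 2 ('spam-flagged'): P(H) ← 0.78·0.2355 / (0.78·0.2355 + 0.1·0.7645) = 0.18372/0.26017 = 0.7062.

Posterior P(H) ≈ 0.7062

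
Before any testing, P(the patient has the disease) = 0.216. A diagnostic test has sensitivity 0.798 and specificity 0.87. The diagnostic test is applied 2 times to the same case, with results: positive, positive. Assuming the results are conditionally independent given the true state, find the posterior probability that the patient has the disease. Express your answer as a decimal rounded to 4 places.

Posterior P(H) ≈ 0.9121

Let H be the event that the patient has the disease; start with P(H) = 0.216. P('positive'|H) = 0.798, P('positive'|¬H) = 0.13.
Update on result 1 ('positive'): P(H) ← 0.798·0.2160 / (0.798·0.2160 + 0.13·0.7840) = 0.17237/0.27429 = 0.6284.
Update on result 2 ('positive'): P(H) ← 0.798·0.6284 / (0.798·0.6284 + 0.13·0.3716) = 0.50148/0.54978 = 0.9121.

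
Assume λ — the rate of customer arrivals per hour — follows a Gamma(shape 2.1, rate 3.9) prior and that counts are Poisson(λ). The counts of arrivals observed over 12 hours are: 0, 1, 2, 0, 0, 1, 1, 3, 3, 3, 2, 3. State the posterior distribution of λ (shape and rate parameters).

Posterior: Gamma(shape=21.1, rate=15.9)

The Poisson likelihood adds the total count to the shape and the number of exposure periods to the rate. Here ∑xᵢ = 19 and n = 12, so shape 2.1→21.1 and rate 3.9→15.9.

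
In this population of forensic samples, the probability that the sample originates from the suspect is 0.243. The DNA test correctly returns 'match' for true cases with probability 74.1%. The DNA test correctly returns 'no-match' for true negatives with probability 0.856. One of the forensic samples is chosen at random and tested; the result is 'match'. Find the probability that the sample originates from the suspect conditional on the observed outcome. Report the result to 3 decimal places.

P(H | E) ≈ 0.623

Let H be the event that the sample originates from the suspect. P(H) = 0.243, so P(¬H) = 0.757. With E the 'match' result, P(E|H) = 0.741 and P(E|¬H) = 0.144.
P(E) = 0.741·0.243 + 0.144·0.757 = 0.18006 + 0.10901 = 0.28907.
By Bayes' theorem, P(H|E) = 0.18006 / 0.28907 = 0.623.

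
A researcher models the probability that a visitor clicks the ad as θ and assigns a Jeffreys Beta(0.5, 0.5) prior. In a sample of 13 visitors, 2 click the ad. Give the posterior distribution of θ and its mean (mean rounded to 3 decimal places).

The binomial likelihood is conjugate to the Beta prior: with 2 successes and 11 failures, the posterior is Beta(0.5+2, 0.5+11) = Beta(2.5, 11.5).
E[θ | data] = 2.5/(2.5+11.5) = 0.179.

Posterior: Beta(2.5, 11.5); mean ≈ 0.179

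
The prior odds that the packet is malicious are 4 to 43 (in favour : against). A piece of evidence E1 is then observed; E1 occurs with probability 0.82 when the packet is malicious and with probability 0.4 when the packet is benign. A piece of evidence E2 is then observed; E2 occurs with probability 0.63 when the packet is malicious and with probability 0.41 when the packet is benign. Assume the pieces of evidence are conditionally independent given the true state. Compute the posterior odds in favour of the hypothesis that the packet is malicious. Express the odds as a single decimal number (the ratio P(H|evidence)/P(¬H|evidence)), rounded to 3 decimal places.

Posterior odds ≈ 0.293

Prior odds = 4/43 = 0.093023.
Likelihood ratio for E1 = 0.82/0.4 = 2.0500.
Likelihood ratio for E2 = 0.63/0.41 = 1.5366.
Posterior odds = prior odds × LR₁ × LR₂ = 0.29302.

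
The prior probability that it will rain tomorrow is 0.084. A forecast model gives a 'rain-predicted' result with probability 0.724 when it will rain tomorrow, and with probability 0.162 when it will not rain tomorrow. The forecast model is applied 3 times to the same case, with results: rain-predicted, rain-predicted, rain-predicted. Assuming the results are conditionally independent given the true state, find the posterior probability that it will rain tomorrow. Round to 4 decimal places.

With H the event that it will rain tomorrow, the joint likelihood of the observed sequence is P(data|H) = 0.724·0.724·0.724 = 0.37950 and P(data|¬H) = 0.162·0.162·0.162 = 0.0042515.
Bayes: P(H|data) = 0.084·0.37950 / (0.084·0.37950 + 0.916·0.0042515) = 0.031878/0.035773 = 0.8911.

Posterior P(H) ≈ 0.8911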